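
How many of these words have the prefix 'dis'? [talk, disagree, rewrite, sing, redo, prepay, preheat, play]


Checking each word for prefix 'dis':
  'talk' -> no (count: 0)
  'disagree' -> YES, starts with 'dis' (count: 1)
  'rewrite' -> no (count: 1)
  'sing' -> no (count: 1)
  'redo' -> no (count: 1)
  'prepay' -> no (count: 1)
  'preheat' -> no (count: 1)
  'play' -> no (count: 1)
Total with prefix 'dis': 1

1


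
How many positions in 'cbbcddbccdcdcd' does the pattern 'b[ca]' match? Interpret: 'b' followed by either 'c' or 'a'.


Pattern: b[ca] means 'b' followed by either 'c' or 'a'.
Scanning 'cbbcddbccdcdcd' position-by-position:
  Pos 0: window 'cb' -> no
  Pos 1: window 'bb' -> no
  Pos 2: window 'bc' -> MATCH
  Pos 3: window 'cd' -> no
  Pos 4: window 'dd' -> no
  Pos 5: window 'db' -> no
  Pos 6: window 'bc' -> MATCH
  Pos 7: window 'cc' -> no
  Pos 8: window 'cd' -> no
  Pos 9: window 'dc' -> no
  Pos 10: window 'cd' -> no
  Pos 11: window 'dc' -> no
  Pos 12: window 'cd' -> no
  Pos 13: window 'd' -> no
Total matches: 2

2


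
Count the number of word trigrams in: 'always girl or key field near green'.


Word trigrams from [7] words:
  Trigram 1: (always girl or)
  Trigram 2: (girl or key)
  Trigram 3: (or key field)
  Trigram 4: (key field near)
  Trigram 5: (field near green)
Total word trigrams: 7 - 2 = 5

5


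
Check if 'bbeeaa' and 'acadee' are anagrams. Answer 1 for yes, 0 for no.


Sort characters of 'bbeeaa': 'aabbee'
Sort characters of 'acadee': 'aacdee'
Sorted forms differ -> they are NOT anagrams
Result: 0

0


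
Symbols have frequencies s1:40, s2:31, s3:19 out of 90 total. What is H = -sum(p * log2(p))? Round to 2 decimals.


Computing entropy H = -sum(p_i * log2(p_i)):
  s1: p = 40/90 = 0.4444, -p*log2(p) = 0.5200
  s2: p = 31/90 = 0.3444, -p*log2(p) = 0.5296
  s3: p = 19/90 = 0.2111, -p*log2(p) = 0.4737
H = sum of terms = 1.5233
Rounded to 2 decimals: 1.52

1.52


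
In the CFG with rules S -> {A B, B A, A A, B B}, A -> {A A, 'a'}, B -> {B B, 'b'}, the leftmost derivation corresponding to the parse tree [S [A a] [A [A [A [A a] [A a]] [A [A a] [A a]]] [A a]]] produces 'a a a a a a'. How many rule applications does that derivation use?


Every bracketed nonterminal node [X ...] in the tree is produced by exactly one rule application.
Reading the tree off as a leftmost derivation:
  Step 1: S  =>  A A   (applied S -> A A)
  Step 2: A A  =>  a A   (applied A -> a)
  Step 3: a A  =>  a A A   (applied A -> A A)
  Step 4: a A A  =>  a A A A   (applied A -> A A)
  Step 5: a A A A  =>  a A A A A   (applied A -> A A)
  Step 6: a A A A A  =>  a a A A A   (applied A -> a)
  Step 7: a a A A A  =>  a a a A A   (applied A -> a)
  Step 8: a a a A A  =>  a a a A A A   (applied A -> A A)
  Step 9: a a a A A A  =>  a a a a A A   (applied A -> a)
  Step 10: a a a a A A  =>  a a a a a A   (applied A -> a)
  Step 11: a a a a a A  =>  a a a a a a   (applied A -> a)
Final yield: a a a a a a
Total rewrite steps: 11

11


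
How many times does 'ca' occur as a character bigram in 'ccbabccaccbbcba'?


Scanning 'ccbabccaccbbcba' for bigram 'ca':
  Position 0: 'cc' -> no
  Position 1: 'cb' -> no
  Position 2: 'ba' -> no
  Position 3: 'ab' -> no
  Position 4: 'bc' -> no
  Position 5: 'cc' -> no
  Position 6: 'ca' -> MATCH
  Position 7: 'ac' -> no
  Position 8: 'cc' -> no
  Position 9: 'cb' -> no
  Position 10: 'bb' -> no
  Position 11: 'bc' -> no
  Position 12: 'cb' -> no
  Position 13: 'ba' -> no
Total matches: 1

1


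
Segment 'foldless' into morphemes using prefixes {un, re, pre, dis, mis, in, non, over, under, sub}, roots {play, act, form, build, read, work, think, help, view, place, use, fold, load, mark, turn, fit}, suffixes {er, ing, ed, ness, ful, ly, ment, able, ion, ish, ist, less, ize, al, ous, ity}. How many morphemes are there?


Segmenting 'foldless' against the inventory:
  'fold' -> root (morpheme 1)
  'less' -> suffix (morpheme 2)
Total morphemes: 2

2


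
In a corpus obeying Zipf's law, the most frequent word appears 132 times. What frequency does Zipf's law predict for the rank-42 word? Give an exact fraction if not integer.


Zipf's law: freq(rank) = f1 / rank
f1 = 132, rank = 42
freq = 132 / 42
GCD(132, 42) = 6
Simplified: 22/7

22/7


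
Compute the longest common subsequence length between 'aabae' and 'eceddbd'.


DP table for LCS of 'aabae' and 'eceddbd':
       e  c  e  d  d  b  d
    0  0  0  0  0  0  0  0
  a 0  0  0  0  0  0  0  0
  a 0  0  0  0  0  0  0  0
  b 0  0  0  0  0  0  1  1
  a 0  0  0  0  0  0  1  1
  e 0  1  1  1  1  1  1  1
LCS: 'b'
LCS length = 1

1


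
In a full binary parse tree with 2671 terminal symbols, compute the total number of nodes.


Leaf nodes (terminals): 2671
Internal nodes = n - 1 = 2671 - 1 = 2670
Total = leaves + internal = 2671 + 2670 = 5341

5341


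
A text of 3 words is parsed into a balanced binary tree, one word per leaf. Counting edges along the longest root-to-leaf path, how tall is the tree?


In a balanced binary tree with n leaves the deepest leaf is ceil(log2(n)) edges below the root.
log2(3) = 1.5850
ceil(1.5850) = 2
height (edges) = 2

2


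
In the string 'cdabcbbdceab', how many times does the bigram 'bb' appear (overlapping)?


Scanning 'cdabcbbdceab' for bigram 'bb':
  Position 0: 'cd' -> no
  Position 1: 'da' -> no
  Position 2: 'ab' -> no
  Position 3: 'bc' -> no
  Position 4: 'cb' -> no
  Position 5: 'bb' -> MATCH
  Position 6: 'bd' -> no
  Position 7: 'dc' -> no
  Position 8: 'ce' -> no
  Position 9: 'ea' -> no
  Position 10: 'ab' -> no
Total matches: 1

1


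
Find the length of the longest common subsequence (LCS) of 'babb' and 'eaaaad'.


DP table for LCS of 'babb' and 'eaaaad':
       e  a  a  a  a  d
    0  0  0  0  0  0  0
  b 0  0  0  0  0  0  0
  a 0  0  1  1  1  1  1
  b 0  0  1  1  1  1  1
  b 0  0  1  1  1  1  1
LCS: 'a'
LCS length = 1

1


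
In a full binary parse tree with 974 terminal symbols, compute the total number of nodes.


Leaf nodes (terminals): 974
Internal nodes = n - 1 = 974 - 1 = 973
Total = leaves + internal = 974 + 973 = 1947

1947


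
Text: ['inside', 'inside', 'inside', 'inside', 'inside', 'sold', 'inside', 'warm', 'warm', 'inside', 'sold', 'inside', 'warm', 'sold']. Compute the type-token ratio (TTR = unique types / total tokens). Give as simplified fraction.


Tokens: 14
Unique types: ('inside', 'sold', 'warm') = 3
TTR = 3/14
Already in lowest terms.

3/14


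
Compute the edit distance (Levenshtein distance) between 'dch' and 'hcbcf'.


Building DP table for s1='dch' (len 3) and s2='hcbcf' (len 5):
       h  c  b  c  f
    0  1  2  3  4  5
  d 1  1  2  3  4  5
  c 2  2  1  2  3  4
  h 3  2  2  2  3  4
Edit distance = dp[3][5] = 4

4


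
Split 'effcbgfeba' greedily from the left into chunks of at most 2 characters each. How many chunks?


'effcbgfeba' has 10 characters.
Chunking with max size 2:
  Chunk 1: 'ef' (positions 0-1)
  Chunk 2: 'fc' (positions 2-3)
  Chunk 3: 'bg' (positions 4-5)
  Chunk 4: 'fe' (positions 6-7)
  Chunk 5: 'ba' (positions 8-9)
Total chunks: ceil(10 / 2) = 5

5


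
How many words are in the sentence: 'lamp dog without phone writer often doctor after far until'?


Counting words by splitting on spaces:
  Word 1: 'lamp'
  Word 2: 'dog'
  Word 3: 'without'
  Word 4: 'phone'
  Word 5: 'writer'
  Word 6: 'often'
  Word 7: 'doctor'
  Word 8: 'after'
  Word 9: 'far'
  Word 10: 'until'
Total words: 10

10


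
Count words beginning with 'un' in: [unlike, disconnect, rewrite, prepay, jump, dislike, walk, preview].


Checking each word for prefix 'un':
  'unlike' -> YES, starts with 'un' (count: 1)
  'disconnect' -> no (count: 1)
  'rewrite' -> no (count: 1)
  'prepay' -> no (count: 1)
  'jump' -> no (count: 1)
  'dislike' -> no (count: 1)
  'walk' -> no (count: 1)
  'preview' -> no (count: 1)
Total with prefix 'un': 1

1


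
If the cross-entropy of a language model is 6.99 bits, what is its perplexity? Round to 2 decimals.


Perplexity formula: PP = 2^H
H = 6.99
PP = 2^6.99
Decompose: 2^6.99 = 2^6 * 2^0.99
2^6 = 64, 2^0.99 ~ 1.9861850
PP ~ 64 * 1.9861850 = 127.1158400
Rounded to 2 decimals: 127.12

127.12


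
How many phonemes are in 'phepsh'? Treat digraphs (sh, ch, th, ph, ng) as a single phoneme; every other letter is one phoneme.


Parsing 'phepsh' greedily, digraphs first:
  'ph' -> digraph (1 consonant phoneme) (phonemes so far: 1)
  'e' -> vowel phoneme (phonemes so far: 2)
  'p' -> consonant phoneme (phonemes so far: 3)
  'sh' -> digraph (1 consonant phoneme) (phonemes so far: 4)
Total phonemes: 4

4


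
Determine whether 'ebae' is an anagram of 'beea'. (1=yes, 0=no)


Sort characters of 'ebae': 'abee'
Sort characters of 'beea': 'abee'
Sorted forms match -> they ARE anagrams
Result: 1

1


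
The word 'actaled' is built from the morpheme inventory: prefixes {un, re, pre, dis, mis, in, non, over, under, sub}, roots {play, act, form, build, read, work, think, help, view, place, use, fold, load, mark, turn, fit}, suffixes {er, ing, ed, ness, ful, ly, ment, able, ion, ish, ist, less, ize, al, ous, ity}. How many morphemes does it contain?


Segmenting 'actaled' against the inventory:
  'act' -> root (morpheme 1)
  'al' -> suffix (morpheme 2)
  'ed' -> suffix (morpheme 3)
Total morphemes: 3

3


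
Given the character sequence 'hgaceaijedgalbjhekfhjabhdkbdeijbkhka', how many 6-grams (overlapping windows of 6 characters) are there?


String 'hgaceaijedgalbjhekfhjabhdkbdeijbkhka' has length L = 36.
Number of overlapping n-grams = L - n + 1
Substituting: 36 - 6 + 1 = 31

31


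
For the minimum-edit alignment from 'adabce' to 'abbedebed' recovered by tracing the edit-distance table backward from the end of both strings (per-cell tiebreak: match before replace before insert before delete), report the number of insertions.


Edit distance = 6. Backtracking from cell (6, 9) with preference match > replace > insert > delete,
then listing the resulting alignment 'adabce' -> 'abbedebed' left to right:
  Step 1: keep 'a'
  Step 2: insert 'b' [insertion #1]
  Step 3: insert 'b' [insertion #2]
  Step 4: insert 'e' [insertion #3]
  Step 5: keep 'd'
  Step 6: replace a->e
  Step 7: keep 'b'
  Step 8: replace c->e
  Step 9: replace e->d
Total insertions: 3

3


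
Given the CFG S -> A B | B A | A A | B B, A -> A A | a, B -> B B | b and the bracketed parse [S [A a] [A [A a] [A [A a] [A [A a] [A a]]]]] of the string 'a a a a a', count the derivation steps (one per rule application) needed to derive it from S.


Every bracketed nonterminal node [X ...] in the tree is produced by exactly one rule application.
Reading the tree off as a leftmost derivation:
  Step 1: S  =>  A A   (applied S -> A A)
  Step 2: A A  =>  a A   (applied A -> a)
  Step 3: a A  =>  a A A   (applied A -> A A)
  Step 4: a A A  =>  a a A   (applied A -> a)
  Step 5: a a A  =>  a a A A   (applied A -> A A)
  Step 6: a a A A  =>  a a a A   (applied A -> a)
  Step 7: a a a A  =>  a a a A A   (applied A -> A A)
  Step 8: a a a A A  =>  a a a a A   (applied A -> a)
  Step 9: a a a a A  =>  a a a a a   (applied A -> a)
Final yield: a a a a a
Total rewrite steps: 9

9


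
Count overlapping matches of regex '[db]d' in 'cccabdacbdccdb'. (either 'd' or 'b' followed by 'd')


Pattern: [db]d means either 'd' or 'b' followed by 'd'.
Scanning 'cccabdacbdccdb' position-by-position:
  Pos 0: window 'cc' -> no
  Pos 1: window 'cc' -> no
  Pos 2: window 'ca' -> no
  Pos 3: window 'ab' -> no
  Pos 4: window 'bd' -> MATCH
  Pos 5: window 'da' -> no
  Pos 6: window 'ac' -> no
  Pos 7: window 'cb' -> no
  Pos 8: window 'bd' -> MATCH
  Pos 9: window 'dc' -> no
  Pos 10: window 'cc' -> no
  Pos 11: window 'cd' -> no
  Pos 12: window 'db' -> no
  Pos 13: window 'b' -> no
Total matches: 2

2


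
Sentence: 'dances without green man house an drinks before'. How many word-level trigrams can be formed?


Word trigrams from [8] words:
  Trigram 1: (dances without green)
  Trigram 2: (without green man)
  Trigram 3: (green man house)
  Trigram 4: (man house an)
  Trigram 5: (house an drinks)
  Trigram 6: (an drinks before)
Total word trigrams: 8 - 2 = 6

6


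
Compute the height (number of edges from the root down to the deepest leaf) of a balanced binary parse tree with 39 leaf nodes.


In a balanced binary tree with n leaves the deepest leaf is ceil(log2(n)) edges below the root.
log2(39) = 5.2854
ceil(5.2854) = 6
height (edges) = 6

6


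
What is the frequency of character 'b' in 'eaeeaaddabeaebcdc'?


Scanning 'eaeeaaddabeaebcdc' for 'b':
  Position 9: 'b' -> MATCH (count: 1)
  Position 13: 'b' -> MATCH (count: 2)
Total occurrences of 'b': 2

2


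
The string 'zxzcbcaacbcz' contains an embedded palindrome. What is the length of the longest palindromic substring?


Scanning 'zxzcbcaacbcz' for palindromic substrings.
Substring at positions 2-11: 'zcbcaacbcz'.
Check: reverse('zcbcaacbcz') = 'zcbcaacbcz' -> palindrome confirmed.
Neighbouring characters ('x' / '-') break symmetry, so it cannot extend further.
No longer palindromic substring exists; longest length = 10

10


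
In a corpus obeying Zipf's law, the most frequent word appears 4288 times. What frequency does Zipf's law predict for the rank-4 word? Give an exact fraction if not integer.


Zipf's law: freq(rank) = f1 / rank
f1 = 4288, rank = 4
freq = 4288 / 4
= 1072

1072


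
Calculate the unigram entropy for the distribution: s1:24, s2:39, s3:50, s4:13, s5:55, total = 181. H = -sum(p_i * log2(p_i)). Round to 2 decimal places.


Computing entropy H = -sum(p_i * log2(p_i)):
  s1: p = 24/181 = 0.1326, -p*log2(p) = 0.3865
  s2: p = 39/181 = 0.2155, -p*log2(p) = 0.4771
  s3: p = 50/181 = 0.2762, -p*log2(p) = 0.5127
  s4: p = 13/181 = 0.0718, -p*log2(p) = 0.2729
  s5: p = 55/181 = 0.3039, -p*log2(p) = 0.5222
H = sum of terms = 2.1714
Rounded to 2 decimals: 2.17

2.17


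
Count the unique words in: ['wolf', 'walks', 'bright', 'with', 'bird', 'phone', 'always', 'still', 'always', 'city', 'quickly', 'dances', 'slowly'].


Listing all tokens and tracking unique types:
  Token 1: 'wolf' -> NEW (unique so far: 1)
  Token 2: 'walks' -> NEW (unique so far: 2)
  Token 3: 'bright' -> NEW (unique so far: 3)
  Token 4: 'with' -> NEW (unique so far: 4)
  Token 5: 'bird' -> NEW (unique so far: 5)
  Token 6: 'phone' -> NEW (unique so far: 6)
  Token 7: 'always' -> NEW (unique so far: 7)
  Token 8: 'still' -> NEW (unique so far: 8)
  Token 9: 'always' -> duplicate (unique so far: 8)
  Token 10: 'city' -> NEW (unique so far: 9)
  Token 11: 'quickly' -> NEW (unique so far: 10)
  Token 12: 'dances' -> NEW (unique so far: 11)
  Token 13: 'slowly' -> NEW (unique so far: 12)
Unique types: ('always', 'bird', 'bright', 'city', 'dances', 'phone', 'quickly', 'slowly', 'still', 'walks', 'with', 'wolf')
Vocabulary size: 12

12


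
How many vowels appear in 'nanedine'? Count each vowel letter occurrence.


Scanning each character of 'nanedine':
  Position 1: 'n' -> consonant (running count: 0)
  Position 2: 'a' -> vowel (running count: 1)
  Position 3: 'n' -> consonant (running count: 1)
  Position 4: 'e' -> vowel (running count: 2)
  Position 5: 'd' -> consonant (running count: 2)
  Position 6: 'i' -> vowel (running count: 3)
  Position 7: 'n' -> consonant (running count: 3)
  Position 8: 'e' -> vowel (running count: 4)
Total vowels: 4

4


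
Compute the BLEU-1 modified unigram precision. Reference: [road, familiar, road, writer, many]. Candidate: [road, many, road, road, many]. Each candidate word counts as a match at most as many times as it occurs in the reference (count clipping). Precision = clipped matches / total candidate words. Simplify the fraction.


Reference word counts: {'familiar': 1, 'many': 1, 'road': 2, 'writer': 1}
Checking each candidate word (with clipping):
  'road' -> in reference (ref count 2, used 1/2) -> match (matches: 1)
  'many' -> in reference (ref count 1, used 1/1) -> match (matches: 2)
  'road' -> in reference (ref count 2, used 2/2) -> match (matches: 3)
  'road' -> ref count 2 already used up (2/2) -> clipped, no match (matches: 3)
  'many' -> ref count 1 already used up (1/1) -> clipped, no match (matches: 3)
Clipped matches: 3, Candidate length: 5
Precision = 3/5

3/5


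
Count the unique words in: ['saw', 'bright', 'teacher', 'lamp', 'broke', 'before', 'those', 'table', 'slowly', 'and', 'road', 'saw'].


Listing all tokens and tracking unique types:
  Token 1: 'saw' -> NEW (unique so far: 1)
  Token 2: 'bright' -> NEW (unique so far: 2)
  Token 3: 'teacher' -> NEW (unique so far: 3)
  Token 4: 'lamp' -> NEW (unique so far: 4)
  Token 5: 'broke' -> NEW (unique so far: 5)
  Token 6: 'before' -> NEW (unique so far: 6)
  Token 7: 'those' -> NEW (unique so far: 7)
  Token 8: 'table' -> NEW (unique so far: 8)
  Token 9: 'slowly' -> NEW (unique so far: 9)
  Token 10: 'and' -> NEW (unique so far: 10)
  Token 11: 'road' -> NEW (unique so far: 11)
  Token 12: 'saw' -> duplicate (unique so far: 11)
Unique types: ('and', 'before', 'bright', 'broke', 'lamp', 'road', 'saw', 'slowly', 'table', 'teacher', 'those')
Vocabulary size: 11

11


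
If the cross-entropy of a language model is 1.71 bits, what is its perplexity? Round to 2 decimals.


Perplexity formula: PP = 2^H
H = 1.71
PP = 2^1.71
Decompose: 2^1.71 = 2^1 * 2^0.71
2^1 = 2, 2^0.71 ~ 1.6358041
PP ~ 2 * 1.6358041 = 3.2716082
Rounded to 2 decimals: 3.27

3.27


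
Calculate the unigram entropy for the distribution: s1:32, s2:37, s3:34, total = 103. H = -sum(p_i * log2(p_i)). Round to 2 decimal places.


Computing entropy H = -sum(p_i * log2(p_i)):
  s1: p = 32/103 = 0.3107, -p*log2(p) = 0.5240
  s2: p = 37/103 = 0.3592, -p*log2(p) = 0.5306
  s3: p = 34/103 = 0.3301, -p*log2(p) = 0.5278
H = sum of terms = 1.5824
Rounded to 2 decimals: 1.58

1.58


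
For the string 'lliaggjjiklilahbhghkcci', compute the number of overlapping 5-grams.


String 'lliaggjjiklilahbhghkcci' has length L = 23.
Number of overlapping n-grams = L - n + 1
Substituting: 23 - 5 + 1 = 19

19


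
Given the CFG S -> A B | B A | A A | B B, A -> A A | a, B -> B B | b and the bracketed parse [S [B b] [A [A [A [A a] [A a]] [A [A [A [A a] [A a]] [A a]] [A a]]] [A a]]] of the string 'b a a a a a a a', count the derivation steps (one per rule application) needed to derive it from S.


Every bracketed nonterminal node [X ...] in the tree is produced by exactly one rule application.
Reading the tree off as a leftmost derivation:
  Step 1: S  =>  B A   (applied S -> B A)
  Step 2: B A  =>  b A   (applied B -> b)
  Step 3: b A  =>  b A A   (applied A -> A A)
  Step 4: b A A  =>  b A A A   (applied A -> A A)
  Step 5: b A A A  =>  b A A A A   (applied A -> A A)
  Step 6: b A A A A  =>  b a A A A   (applied A -> a)
  Step 7: b a A A A  =>  b a a A A   (applied A -> a)
  Step 8: b a a A A  =>  b a a A A A   (applied A -> A A)
  Step 9: b a a A A A  =>  b a a A A A A   (applied A -> A A)
  Step 10: b a a A A A A  =>  b a a A A A A A   (applied A -> A A)
  Step 11: b a a A A A A A  =>  b a a a A A A A   (applied A -> a)
  Step 12: b a a a A A A A  =>  b a a a a A A A   (applied A -> a)
  Step 13: b a a a a A A A  =>  b a a a a a A A   (applied A -> a)
  Step 14: b a a a a a A A  =>  b a a a a a a A   (applied A -> a)
  Step 15: b a a a a a a A  =>  b a a a a a a a   (applied A -> a)
Final yield: b a a a a a a a
Total rewrite steps: 15

15


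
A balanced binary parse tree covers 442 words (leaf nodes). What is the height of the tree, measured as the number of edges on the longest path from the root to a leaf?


In a balanced binary tree with n leaves the deepest leaf is ceil(log2(n)) edges below the root.
log2(442) = 8.7879
ceil(8.7879) = 9
height (edges) = 9

9


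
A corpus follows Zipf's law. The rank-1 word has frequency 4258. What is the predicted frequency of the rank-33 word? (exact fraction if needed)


Zipf's law: freq(rank) = f1 / rank
f1 = 4258, rank = 33
freq = 4258 / 33
GCD(4258, 33) = 1
Simplified: 4258/33

4258/33


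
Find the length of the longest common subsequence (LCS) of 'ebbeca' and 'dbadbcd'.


DP table for LCS of 'ebbeca' and 'dbadbcd':
       d  b  a  d  b  c  d
    0  0  0  0  0  0  0  0
  e 0  0  0  0  0  0  0  0
  b 0  0  1  1  1  1  1  1
  b 0  0  1  1  1  2  2  2
  e 0  0  1  1  1  2  2  2
  c 0  0  1  1  1  2  3  3
  a 0  0  1  2  2  2  3  3
LCS: 'bbc'
LCS length = 3

3


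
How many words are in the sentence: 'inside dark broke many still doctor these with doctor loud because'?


Counting words by splitting on spaces:
  Word 1: 'inside'
  Word 2: 'dark'
  Word 3: 'broke'
  Word 4: 'many'
  Word 5: 'still'
  Word 6: 'doctor'
  Word 7: 'these'
  Word 8: 'with'
  Word 9: 'doctor'
  Word 10: 'loud'
  Word 11: 'because'
Total words: 11

11


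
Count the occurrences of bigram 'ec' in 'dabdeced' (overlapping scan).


Scanning 'dabdeced' for bigram 'ec':
  Position 0: 'da' -> no
  Position 1: 'ab' -> no
  Position 2: 'bd' -> no
  Position 3: 'de' -> no
  Position 4: 'ec' -> MATCH
  Position 5: 'ce' -> no
  Position 6: 'ed' -> no
Total matches: 1

1


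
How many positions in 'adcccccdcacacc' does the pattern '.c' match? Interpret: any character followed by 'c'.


Pattern: .c means any character followed by 'c'.
Scanning 'adcccccdcacacc' position-by-position:
  Pos 0: window 'ad' -> no
  Pos 1: window 'dc' -> MATCH
  Pos 2: window 'cc' -> MATCH
  Pos 3: window 'cc' -> MATCH
  Pos 4: window 'cc' -> MATCH
  Pos 5: window 'cc' -> MATCH
  Pos 6: window 'cd' -> no
  Pos 7: window 'dc' -> MATCH
  Pos 8: window 'ca' -> no
  Pos 9: window 'ac' -> MATCH
  Pos 10: window 'ca' -> no
  Pos 11: window 'ac' -> MATCH
  Pos 12: window 'cc' -> MATCH
  Pos 13: window 'c' -> no
Total matches: 9

9


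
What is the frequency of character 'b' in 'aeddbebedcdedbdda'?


Scanning 'aeddbebedcdedbdda' for 'b':
  Position 4: 'b' -> MATCH (count: 1)
  Position 6: 'b' -> MATCH (count: 2)
  Position 13: 'b' -> MATCH (count: 3)
Total occurrences of 'b': 3

3


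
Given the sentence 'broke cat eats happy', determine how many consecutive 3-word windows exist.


Word trigrams from [4] words:
  Trigram 1: (broke cat eats)
  Trigram 2: (cat eats happy)
Total word trigrams: 4 - 2 = 2

2


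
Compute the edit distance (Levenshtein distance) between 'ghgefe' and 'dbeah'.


Building DP table for s1='ghgefe' (len 6) and s2='dbeah' (len 5):
       d  b  e  a  h
    0  1  2  3  4  5
  g 1  1  2  3  4  5
  h 2  2  2  3  4  4
  g 3  3  3  3  4  5
  e 4  4  4  3  4  5
  f 5  5  5  4  4  5
  e 6  6  6  5  5  5
Edit distance = dp[6][5] = 5

5


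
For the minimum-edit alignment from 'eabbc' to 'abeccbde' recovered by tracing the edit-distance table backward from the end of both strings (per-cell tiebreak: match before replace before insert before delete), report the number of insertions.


Edit distance = 6. Backtracking from cell (5, 8) with preference match > replace > insert > delete,
then listing the resulting alignment 'eabbc' -> 'abeccbde' left to right:
  Step 1: insert 'a' [insertion #1]
  Step 2: insert 'b' [insertion #2]
  Step 3: keep 'e'
  Step 4: insert 'c' [insertion #3]
  Step 5: replace a->c
  Step 6: keep 'b'
  Step 7: replace b->d
  Step 8: replace c->e
Total insertions: 3

3


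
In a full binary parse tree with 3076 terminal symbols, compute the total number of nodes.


Leaf nodes (terminals): 3076
Internal nodes = n - 1 = 3076 - 1 = 3075
Total = leaves + internal = 3076 + 3075 = 6151

6151


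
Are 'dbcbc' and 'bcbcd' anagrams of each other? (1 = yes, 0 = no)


Sort characters of 'dbcbc': 'bbccd'
Sort characters of 'bcbcd': 'bbccd'
Sorted forms match -> they ARE anagrams
Result: 1

1


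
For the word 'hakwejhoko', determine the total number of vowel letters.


Scanning each character of 'hakwejhoko':
  Position 1: 'h' -> consonant (running count: 0)
  Position 2: 'a' -> vowel (running count: 1)
  Position 3: 'k' -> consonant (running count: 1)
  Position 4: 'w' -> consonant (running count: 1)
  Position 5: 'e' -> vowel (running count: 2)
  Position 6: 'j' -> consonant (running count: 2)
  Position 7: 'h' -> consonant (running count: 2)
  Position 8: 'o' -> vowel (running count: 3)
  Position 9: 'k' -> consonant (running count: 3)
  Position 10: 'o' -> vowel (running count: 4)
Total vowels: 4

4


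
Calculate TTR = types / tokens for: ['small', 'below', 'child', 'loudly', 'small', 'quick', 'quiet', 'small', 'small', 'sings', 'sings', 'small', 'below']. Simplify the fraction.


Tokens: 13
Unique types: ('below', 'child', 'loudly', 'quick', 'quiet', 'sings', 'small') = 7
TTR = 7/13
Already in lowest terms.

7/13


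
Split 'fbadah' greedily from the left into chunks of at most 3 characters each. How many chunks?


'fbadah' has 6 characters.
Chunking with max size 3:
  Chunk 1: 'fba' (positions 0-2)
  Chunk 2: 'dah' (positions 3-5)
Total chunks: ceil(6 / 3) = 2

2


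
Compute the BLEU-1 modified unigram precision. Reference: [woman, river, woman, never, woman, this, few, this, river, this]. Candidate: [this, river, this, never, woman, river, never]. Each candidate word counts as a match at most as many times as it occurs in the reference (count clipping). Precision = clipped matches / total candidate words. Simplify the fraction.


Reference word counts: {'few': 1, 'never': 1, 'river': 2, 'this': 3, 'woman': 3}
Checking each candidate word (with clipping):
  'this' -> in reference (ref count 3, used 1/3) -> match (matches: 1)
  'river' -> in reference (ref count 2, used 1/2) -> match (matches: 2)
  'this' -> in reference (ref count 3, used 2/3) -> match (matches: 3)
  'never' -> in reference (ref count 1, used 1/1) -> match (matches: 4)
  'woman' -> in reference (ref count 3, used 1/3) -> match (matches: 5)
  'river' -> in reference (ref count 2, used 2/2) -> match (matches: 6)
  'never' -> ref count 1 already used up (1/1) -> clipped, no match (matches: 6)
Clipped matches: 6, Candidate length: 7
Precision = 6/7

6/7


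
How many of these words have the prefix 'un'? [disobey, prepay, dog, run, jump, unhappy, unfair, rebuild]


Checking each word for prefix 'un':
  'disobey' -> no (count: 0)
  'prepay' -> no (count: 0)
  'dog' -> no (count: 0)
  'run' -> no (count: 0)
  'jump' -> no (count: 0)
  'unhappy' -> YES, starts with 'un' (count: 1)
  'unfair' -> YES, starts with 'un' (count: 2)
  'rebuild' -> no (count: 2)
Total with prefix 'un': 2

2


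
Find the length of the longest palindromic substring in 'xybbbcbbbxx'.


Scanning 'xybbbcbbbxx' for palindromic substrings.
Substring at positions 2-8: 'bbbcbbb'.
Check: reverse('bbbcbbb') = 'bbbcbbb' -> palindrome confirmed.
Neighbouring characters ('y' / 'x') break symmetry, so it cannot extend further.
No longer palindromic substring exists; longest length = 7

7


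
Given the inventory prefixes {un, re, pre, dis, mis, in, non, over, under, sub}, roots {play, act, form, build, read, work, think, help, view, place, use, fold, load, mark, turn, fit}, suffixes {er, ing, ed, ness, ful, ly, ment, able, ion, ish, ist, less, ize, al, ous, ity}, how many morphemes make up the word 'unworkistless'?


Segmenting 'unworkistless' against the inventory:
  'un' -> prefix (morpheme 1)
  'work' -> root (morpheme 2)
  'ist' -> suffix (morpheme 3)
  'less' -> suffix (morpheme 4)
Total morphemes: 4

4


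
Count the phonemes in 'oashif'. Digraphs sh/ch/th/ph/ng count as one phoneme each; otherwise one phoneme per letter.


Parsing 'oashif' greedily, digraphs first:
  'o' -> vowel phoneme (phonemes so far: 1)
  'a' -> vowel phoneme (phonemes so far: 2)
  'sh' -> digraph (1 consonant phoneme) (phonemes so far: 3)
  'i' -> vowel phoneme (phonemes so far: 4)
  'f' -> consonant phoneme (phonemes so far: 5)
Total phonemes: 5

5


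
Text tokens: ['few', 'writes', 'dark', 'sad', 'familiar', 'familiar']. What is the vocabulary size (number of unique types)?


Listing all tokens and tracking unique types:
  Token 1: 'few' -> NEW (unique so far: 1)
  Token 2: 'writes' -> NEW (unique so far: 2)
  Token 3: 'dark' -> NEW (unique so far: 3)
  Token 4: 'sad' -> NEW (unique so far: 4)
  Token 5: 'familiar' -> NEW (unique so far: 5)
  Token 6: 'familiar' -> duplicate (unique so far: 5)
Unique types: ('dark', 'familiar', 'few', 'sad', 'writes')
Vocabulary size: 5

5


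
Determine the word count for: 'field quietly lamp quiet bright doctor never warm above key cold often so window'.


Counting words by splitting on spaces:
  Word 1: 'field'
  Word 2: 'quietly'
  Word 3: 'lamp'
  Word 4: 'quiet'
  Word 5: 'bright'
  Word 6: 'doctor'
  Word 7: 'never'
  Word 8: 'warm'
  Word 9: 'above'
  Word 10: 'key'
  Word 11: 'cold'
  Word 12: 'often'
  Word 13: 'so'
  Word 14: 'window'
Total words: 14

14


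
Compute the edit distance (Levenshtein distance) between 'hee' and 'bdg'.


Building DP table for s1='hee' (len 3) and s2='bdg' (len 3):
       b  d  g
    0  1  2  3
  h 1  1  2  3
  e 2  2  2  3
  e 3  3  3  3
Edit distance = dp[3][3] = 3

3


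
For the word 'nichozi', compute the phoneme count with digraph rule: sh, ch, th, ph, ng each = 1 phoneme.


Parsing 'nichozi' greedily, digraphs first:
  'n' -> consonant phoneme (phonemes so far: 1)
  'i' -> vowel phoneme (phonemes so far: 2)
  'ch' -> digraph (1 consonant phoneme) (phonemes so far: 3)
  'o' -> vowel phoneme (phonemes so far: 4)
  'z' -> consonant phoneme (phonemes so far: 5)
  'i' -> vowel phoneme (phonemes so far: 6)
Total phonemes: 6

6


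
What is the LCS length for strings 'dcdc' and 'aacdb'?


DP table for LCS of 'dcdc' and 'aacdb':
       a  a  c  d  b
    0  0  0  0  0  0
  d 0  0  0  0  1  1
  c 0  0  0  1  1  1
  d 0  0  0  1  2  2
  c 0  0  0  1  2  2
LCS: 'cd'
LCS length = 2

2


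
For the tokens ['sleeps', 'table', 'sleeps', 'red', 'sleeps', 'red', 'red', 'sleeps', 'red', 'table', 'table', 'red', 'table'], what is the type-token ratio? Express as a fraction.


Tokens: 13
Unique types: ('red', 'sleeps', 'table') = 3
TTR = 3/13
Already in lowest terms.

3/13


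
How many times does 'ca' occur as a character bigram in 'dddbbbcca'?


Scanning 'dddbbbcca' for bigram 'ca':
  Position 0: 'dd' -> no
  Position 1: 'dd' -> no
  Position 2: 'db' -> no
  Position 3: 'bb' -> no
  Position 4: 'bb' -> no
  Position 5: 'bc' -> no
  Position 6: 'cc' -> no
  Position 7: 'ca' -> MATCH
Total matches: 1

1


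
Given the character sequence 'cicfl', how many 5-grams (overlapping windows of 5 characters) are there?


String 'cicfl' has length L = 5.
Number of overlapping n-grams = L - n + 1
Substituting: 5 - 5 + 1 = 1

1


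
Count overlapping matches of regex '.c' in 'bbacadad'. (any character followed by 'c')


Pattern: .c means any character followed by 'c'.
Scanning 'bbacadad' position-by-position:
  Pos 0: window 'bb' -> no
  Pos 1: window 'ba' -> no
  Pos 2: window 'ac' -> MATCH
  Pos 3: window 'ca' -> no
  Pos 4: window 'ad' -> no
  Pos 5: window 'da' -> no
  Pos 6: window 'ad' -> no
  Pos 7: window 'd' -> no
Total matches: 1

1


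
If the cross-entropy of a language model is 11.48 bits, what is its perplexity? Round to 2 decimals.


Perplexity formula: PP = 2^H
H = 11.48
PP = 2^11.48
Decompose: 2^11.48 = 2^11 * 2^0.48
2^11 = 2048, 2^0.48 ~ 1.3947437
PP ~ 2048 * 1.3947437 = 2856.4350976
Rounded to 2 decimals: 2856.44

2856.44


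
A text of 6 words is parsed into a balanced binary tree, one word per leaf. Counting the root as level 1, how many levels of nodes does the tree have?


In a balanced binary tree with n leaves the deepest leaf is ceil(log2(n)) edges below the root,
so counting node levels inclusive of root and leaves gives ceil(log2(n)) + 1 levels.
log2(6) = 2.5850
ceil(2.5850) = 3
levels = 3 + 1 = 4

4


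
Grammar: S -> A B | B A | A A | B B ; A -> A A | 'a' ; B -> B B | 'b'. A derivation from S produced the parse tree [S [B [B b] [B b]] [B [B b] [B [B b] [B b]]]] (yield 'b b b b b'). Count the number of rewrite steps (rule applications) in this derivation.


Every bracketed nonterminal node [X ...] in the tree is produced by exactly one rule application.
Reading the tree off as a leftmost derivation:
  Step 1: S  =>  B B   (applied S -> B B)
  Step 2: B B  =>  B B B   (applied B -> B B)
  Step 3: B B B  =>  b B B   (applied B -> b)
  Step 4: b B B  =>  b b B   (applied B -> b)
  Step 5: b b B  =>  b b B B   (applied B -> B B)
  Step 6: b b B B  =>  b b b B   (applied B -> b)
  Step 7: b b b B  =>  b b b B B   (applied B -> B B)
  Step 8: b b b B B  =>  b b b b B   (applied B -> b)
  Step 9: b b b b B  =>  b b b b b   (applied B -> b)
Final yield: b b b b b
Total rewrite steps: 9

9


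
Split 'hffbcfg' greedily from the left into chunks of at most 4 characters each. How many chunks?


'hffbcfg' has 7 characters.
Chunking with max size 4:
  Chunk 1: 'hffb' (positions 0-3)
  Chunk 2: 'cfg' (positions 4-6)
Total chunks: ceil(7 / 4) = 2

2


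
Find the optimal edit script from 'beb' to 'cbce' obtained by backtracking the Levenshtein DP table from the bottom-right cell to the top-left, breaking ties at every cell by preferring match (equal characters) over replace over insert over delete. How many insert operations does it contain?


Edit distance = 3. Backtracking from cell (3, 4) with preference match > replace > insert > delete,
then listing the resulting alignment 'beb' -> 'cbce' left to right:
  Step 1: insert 'c' [insertion #1]
  Step 2: keep 'b'
  Step 3: replace e->c
  Step 4: replace b->e
Total insertions: 1

1


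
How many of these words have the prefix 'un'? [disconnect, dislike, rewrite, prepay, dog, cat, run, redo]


Checking each word for prefix 'un':
  'disconnect' -> no (count: 0)
  'dislike' -> no (count: 0)
  'rewrite' -> no (count: 0)
  'prepay' -> no (count: 0)
  'dog' -> no (count: 0)
  'cat' -> no (count: 0)
  'run' -> no (count: 0)
  'redo' -> no (count: 0)
Total with prefix 'un': 0

0


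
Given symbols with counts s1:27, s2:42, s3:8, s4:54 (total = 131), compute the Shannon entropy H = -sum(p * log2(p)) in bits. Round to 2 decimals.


Computing entropy H = -sum(p_i * log2(p_i)):
  s1: p = 27/131 = 0.2061, -p*log2(p) = 0.4696
  s2: p = 42/131 = 0.3206, -p*log2(p) = 0.5262
  s3: p = 8/131 = 0.0611, -p*log2(p) = 0.2463
  s4: p = 54/131 = 0.4122, -p*log2(p) = 0.5270
H = sum of terms = 1.7691
Rounded to 2 decimals: 1.77

1.77


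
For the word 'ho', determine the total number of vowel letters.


Scanning each character of 'ho':
  Position 1: 'h' -> consonant (running count: 0)
  Position 2: 'o' -> vowel (running count: 1)
Total vowels: 1

1


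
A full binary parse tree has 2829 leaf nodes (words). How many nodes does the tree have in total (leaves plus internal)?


Leaf nodes (terminals): 2829
Internal nodes = n - 1 = 2829 - 1 = 2828
Total = leaves + internal = 2829 + 2828 = 5657

5657


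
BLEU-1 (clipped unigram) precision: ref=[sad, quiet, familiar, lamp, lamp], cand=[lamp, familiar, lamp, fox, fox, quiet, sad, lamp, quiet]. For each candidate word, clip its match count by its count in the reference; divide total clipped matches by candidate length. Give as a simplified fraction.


Reference word counts: {'familiar': 1, 'lamp': 2, 'quiet': 1, 'sad': 1}
Checking each candidate word (with clipping):
  'lamp' -> in reference (ref count 2, used 1/2) -> match (matches: 1)
  'familiar' -> in reference (ref count 1, used 1/1) -> match (matches: 2)
  'lamp' -> in reference (ref count 2, used 2/2) -> match (matches: 3)
  'fox' -> not in reference -> no match (matches: 3)
  'fox' -> not in reference -> no match (matches: 3)
  'quiet' -> in reference (ref count 1, used 1/1) -> match (matches: 4)
  'sad' -> in reference (ref count 1, used 1/1) -> match (matches: 5)
  'lamp' -> ref count 2 already used up (2/2) -> clipped, no match (matches: 5)
  'quiet' -> ref count 1 already used up (1/1) -> clipped, no match (matches: 5)
Clipped matches: 5, Candidate length: 9
Precision = 5/9

5/9


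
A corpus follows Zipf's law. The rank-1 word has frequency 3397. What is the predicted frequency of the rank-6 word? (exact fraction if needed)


Zipf's law: freq(rank) = f1 / rank
f1 = 3397, rank = 6
freq = 3397 / 6
GCD(3397, 6) = 1
Simplified: 3397/6

3397/6


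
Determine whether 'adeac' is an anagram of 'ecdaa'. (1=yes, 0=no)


Sort characters of 'adeac': 'aacde'
Sort characters of 'ecdaa': 'aacde'
Sorted forms match -> they ARE anagrams
Result: 1

1


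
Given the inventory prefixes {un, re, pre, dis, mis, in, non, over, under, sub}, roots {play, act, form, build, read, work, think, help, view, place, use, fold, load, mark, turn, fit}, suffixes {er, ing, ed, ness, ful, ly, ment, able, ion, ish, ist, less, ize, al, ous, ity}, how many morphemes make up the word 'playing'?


Segmenting 'playing' against the inventory:
  'play' -> root (morpheme 1)
  'ing' -> suffix (morpheme 2)
Total morphemes: 2

2


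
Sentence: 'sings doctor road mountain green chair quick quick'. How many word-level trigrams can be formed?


Word trigrams from [8] words:
  Trigram 1: (sings doctor road)
  Trigram 2: (doctor road mountain)
  Trigram 3: (road mountain green)
  Trigram 4: (mountain green chair)
  Trigram 5: (green chair quick)
  Trigram 6: (chair quick quick)
Total word trigrams: 8 - 2 = 6

6


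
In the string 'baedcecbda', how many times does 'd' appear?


Scanning 'baedcecbda' for 'd':
  Position 3: 'd' -> MATCH (count: 1)
  Position 8: 'd' -> MATCH (count: 2)
Total occurrences of 'd': 2

2


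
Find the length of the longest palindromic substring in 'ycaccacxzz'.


Scanning 'ycaccacxzz' for palindromic substrings.
Substring at positions 1-6: 'caccac'.
Check: reverse('caccac') = 'caccac' -> palindrome confirmed.
Neighbouring characters ('y' / 'x') break symmetry, so it cannot extend further.
No longer palindromic substring exists; longest length = 6

6


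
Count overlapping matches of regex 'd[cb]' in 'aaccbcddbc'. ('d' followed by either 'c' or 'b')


Pattern: d[cb] means 'd' followed by either 'c' or 'b'.
Scanning 'aaccbcddbc' position-by-position:
  Pos 0: window 'aa' -> no
  Pos 1: window 'ac' -> no
  Pos 2: window 'cc' -> no
  Pos 3: window 'cb' -> no
  Pos 4: window 'bc' -> no
  Pos 5: window 'cd' -> no
  Pos 6: window 'dd' -> no
  Pos 7: window 'db' -> MATCH
  Pos 8: window 'bc' -> no
  Pos 9: window 'c' -> no
Total matches: 1

1


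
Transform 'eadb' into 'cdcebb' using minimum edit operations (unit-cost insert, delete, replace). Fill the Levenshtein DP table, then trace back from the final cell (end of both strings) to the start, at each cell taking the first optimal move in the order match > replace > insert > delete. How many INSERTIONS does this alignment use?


Edit distance = 5. Backtracking from cell (4, 6) with preference match > replace > insert > delete,
then listing the resulting alignment 'eadb' -> 'cdcebb' left to right:
  Step 1: insert 'c' [insertion #1]
  Step 2: insert 'd' [insertion #2]
  Step 3: replace e->c
  Step 4: replace a->e
  Step 5: replace d->b
  Step 6: keep 'b'
Total insertions: 2

2


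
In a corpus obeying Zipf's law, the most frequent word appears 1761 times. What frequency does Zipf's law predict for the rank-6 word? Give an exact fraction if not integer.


Zipf's law: freq(rank) = f1 / rank
f1 = 1761, rank = 6
freq = 1761 / 6
GCD(1761, 6) = 3
Simplified: 587/2

587/2


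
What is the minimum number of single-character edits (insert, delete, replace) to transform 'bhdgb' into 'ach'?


Building DP table for s1='bhdgb' (len 5) and s2='ach' (len 3):
       a  c  h
    0  1  2  3
  b 1  1  2  3
  h 2  2  2  2
  d 3  3  3  3
  g 4  4  4  4
  b 5  5  5  5
Edit distance = dp[5][3] = 5

5


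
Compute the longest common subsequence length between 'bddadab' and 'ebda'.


DP table for LCS of 'bddadab' and 'ebda':
       e  b  d  a
    0  0  0  0  0
  b 0  0  1  1  1
  d 0  0  1  2  2
  d 0  0  1  2  2
  a 0  0  1  2  3
  d 0  0  1  2  3
  a 0  0  1  2  3
  b 0  0  1  2  3
LCS: 'bda'
LCS length = 3

3


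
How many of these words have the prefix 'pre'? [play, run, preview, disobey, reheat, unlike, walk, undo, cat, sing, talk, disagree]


Checking each word for prefix 'pre':
  'play' -> no (count: 0)
  'run' -> no (count: 0)
  'preview' -> YES, starts with 'pre' (count: 1)
  'disobey' -> no (count: 1)
  'reheat' -> no (count: 1)
  'unlike' -> no (count: 1)
  'walk' -> no (count: 1)
  'undo' -> no (count: 1)
  'cat' -> no (count: 1)
  'sing' -> no (count: 1)
  'talk' -> no (count: 1)
  'disagree' -> no (count: 1)
Total with prefix 'pre': 1

1
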